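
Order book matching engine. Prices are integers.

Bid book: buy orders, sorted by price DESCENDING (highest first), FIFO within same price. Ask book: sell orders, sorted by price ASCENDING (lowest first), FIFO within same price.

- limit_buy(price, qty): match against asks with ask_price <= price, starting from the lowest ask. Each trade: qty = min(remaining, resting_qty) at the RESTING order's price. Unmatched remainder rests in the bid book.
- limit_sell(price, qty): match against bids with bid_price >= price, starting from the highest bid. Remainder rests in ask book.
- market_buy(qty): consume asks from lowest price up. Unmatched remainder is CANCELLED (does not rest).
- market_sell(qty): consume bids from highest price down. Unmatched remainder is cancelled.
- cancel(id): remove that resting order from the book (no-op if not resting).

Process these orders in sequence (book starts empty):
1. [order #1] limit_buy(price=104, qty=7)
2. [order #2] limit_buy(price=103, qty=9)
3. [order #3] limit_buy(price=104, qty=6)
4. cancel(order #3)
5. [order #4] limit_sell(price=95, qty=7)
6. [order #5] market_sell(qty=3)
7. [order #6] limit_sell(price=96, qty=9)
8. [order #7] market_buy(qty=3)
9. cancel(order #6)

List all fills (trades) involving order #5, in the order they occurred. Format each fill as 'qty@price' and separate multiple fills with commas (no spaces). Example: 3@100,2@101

Answer: 3@103

Derivation:
After op 1 [order #1] limit_buy(price=104, qty=7): fills=none; bids=[#1:7@104] asks=[-]
After op 2 [order #2] limit_buy(price=103, qty=9): fills=none; bids=[#1:7@104 #2:9@103] asks=[-]
After op 3 [order #3] limit_buy(price=104, qty=6): fills=none; bids=[#1:7@104 #3:6@104 #2:9@103] asks=[-]
After op 4 cancel(order #3): fills=none; bids=[#1:7@104 #2:9@103] asks=[-]
After op 5 [order #4] limit_sell(price=95, qty=7): fills=#1x#4:7@104; bids=[#2:9@103] asks=[-]
After op 6 [order #5] market_sell(qty=3): fills=#2x#5:3@103; bids=[#2:6@103] asks=[-]
After op 7 [order #6] limit_sell(price=96, qty=9): fills=#2x#6:6@103; bids=[-] asks=[#6:3@96]
After op 8 [order #7] market_buy(qty=3): fills=#7x#6:3@96; bids=[-] asks=[-]
After op 9 cancel(order #6): fills=none; bids=[-] asks=[-]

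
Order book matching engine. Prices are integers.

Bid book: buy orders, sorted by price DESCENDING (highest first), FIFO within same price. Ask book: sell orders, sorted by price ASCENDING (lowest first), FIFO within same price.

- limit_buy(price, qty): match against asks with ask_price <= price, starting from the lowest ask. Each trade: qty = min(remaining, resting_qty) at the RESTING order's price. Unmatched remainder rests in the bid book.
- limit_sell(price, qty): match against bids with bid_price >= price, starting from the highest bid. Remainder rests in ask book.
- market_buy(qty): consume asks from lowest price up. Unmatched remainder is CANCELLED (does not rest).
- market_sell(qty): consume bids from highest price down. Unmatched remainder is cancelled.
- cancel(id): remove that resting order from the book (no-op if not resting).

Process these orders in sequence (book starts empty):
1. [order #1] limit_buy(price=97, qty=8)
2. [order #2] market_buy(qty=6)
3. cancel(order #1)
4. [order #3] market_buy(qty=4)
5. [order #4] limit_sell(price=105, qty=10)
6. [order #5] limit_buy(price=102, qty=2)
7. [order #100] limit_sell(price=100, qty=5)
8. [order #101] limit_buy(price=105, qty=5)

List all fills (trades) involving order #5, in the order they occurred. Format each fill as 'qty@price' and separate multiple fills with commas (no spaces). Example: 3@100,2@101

Answer: 2@102

Derivation:
After op 1 [order #1] limit_buy(price=97, qty=8): fills=none; bids=[#1:8@97] asks=[-]
After op 2 [order #2] market_buy(qty=6): fills=none; bids=[#1:8@97] asks=[-]
After op 3 cancel(order #1): fills=none; bids=[-] asks=[-]
After op 4 [order #3] market_buy(qty=4): fills=none; bids=[-] asks=[-]
After op 5 [order #4] limit_sell(price=105, qty=10): fills=none; bids=[-] asks=[#4:10@105]
After op 6 [order #5] limit_buy(price=102, qty=2): fills=none; bids=[#5:2@102] asks=[#4:10@105]
After op 7 [order #100] limit_sell(price=100, qty=5): fills=#5x#100:2@102; bids=[-] asks=[#100:3@100 #4:10@105]
After op 8 [order #101] limit_buy(price=105, qty=5): fills=#101x#100:3@100 #101x#4:2@105; bids=[-] asks=[#4:8@105]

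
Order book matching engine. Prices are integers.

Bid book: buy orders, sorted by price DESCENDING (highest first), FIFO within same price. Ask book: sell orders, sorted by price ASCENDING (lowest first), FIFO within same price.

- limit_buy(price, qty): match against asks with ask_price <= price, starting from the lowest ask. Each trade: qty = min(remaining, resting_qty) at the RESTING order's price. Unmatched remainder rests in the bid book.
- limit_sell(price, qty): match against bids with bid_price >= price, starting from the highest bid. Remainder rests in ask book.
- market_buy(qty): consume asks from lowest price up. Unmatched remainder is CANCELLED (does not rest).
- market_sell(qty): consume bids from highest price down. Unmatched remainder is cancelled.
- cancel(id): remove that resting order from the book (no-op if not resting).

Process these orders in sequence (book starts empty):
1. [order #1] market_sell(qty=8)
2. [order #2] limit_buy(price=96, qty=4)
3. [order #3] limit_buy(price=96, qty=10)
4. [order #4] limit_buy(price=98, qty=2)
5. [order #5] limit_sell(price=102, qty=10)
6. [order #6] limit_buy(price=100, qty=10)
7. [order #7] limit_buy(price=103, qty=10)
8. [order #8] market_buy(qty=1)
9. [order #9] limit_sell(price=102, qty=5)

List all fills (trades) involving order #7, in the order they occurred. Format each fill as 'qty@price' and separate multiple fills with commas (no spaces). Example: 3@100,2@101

Answer: 10@102

Derivation:
After op 1 [order #1] market_sell(qty=8): fills=none; bids=[-] asks=[-]
After op 2 [order #2] limit_buy(price=96, qty=4): fills=none; bids=[#2:4@96] asks=[-]
After op 3 [order #3] limit_buy(price=96, qty=10): fills=none; bids=[#2:4@96 #3:10@96] asks=[-]
After op 4 [order #4] limit_buy(price=98, qty=2): fills=none; bids=[#4:2@98 #2:4@96 #3:10@96] asks=[-]
After op 5 [order #5] limit_sell(price=102, qty=10): fills=none; bids=[#4:2@98 #2:4@96 #3:10@96] asks=[#5:10@102]
After op 6 [order #6] limit_buy(price=100, qty=10): fills=none; bids=[#6:10@100 #4:2@98 #2:4@96 #3:10@96] asks=[#5:10@102]
After op 7 [order #7] limit_buy(price=103, qty=10): fills=#7x#5:10@102; bids=[#6:10@100 #4:2@98 #2:4@96 #3:10@96] asks=[-]
After op 8 [order #8] market_buy(qty=1): fills=none; bids=[#6:10@100 #4:2@98 #2:4@96 #3:10@96] asks=[-]
After op 9 [order #9] limit_sell(price=102, qty=5): fills=none; bids=[#6:10@100 #4:2@98 #2:4@96 #3:10@96] asks=[#9:5@102]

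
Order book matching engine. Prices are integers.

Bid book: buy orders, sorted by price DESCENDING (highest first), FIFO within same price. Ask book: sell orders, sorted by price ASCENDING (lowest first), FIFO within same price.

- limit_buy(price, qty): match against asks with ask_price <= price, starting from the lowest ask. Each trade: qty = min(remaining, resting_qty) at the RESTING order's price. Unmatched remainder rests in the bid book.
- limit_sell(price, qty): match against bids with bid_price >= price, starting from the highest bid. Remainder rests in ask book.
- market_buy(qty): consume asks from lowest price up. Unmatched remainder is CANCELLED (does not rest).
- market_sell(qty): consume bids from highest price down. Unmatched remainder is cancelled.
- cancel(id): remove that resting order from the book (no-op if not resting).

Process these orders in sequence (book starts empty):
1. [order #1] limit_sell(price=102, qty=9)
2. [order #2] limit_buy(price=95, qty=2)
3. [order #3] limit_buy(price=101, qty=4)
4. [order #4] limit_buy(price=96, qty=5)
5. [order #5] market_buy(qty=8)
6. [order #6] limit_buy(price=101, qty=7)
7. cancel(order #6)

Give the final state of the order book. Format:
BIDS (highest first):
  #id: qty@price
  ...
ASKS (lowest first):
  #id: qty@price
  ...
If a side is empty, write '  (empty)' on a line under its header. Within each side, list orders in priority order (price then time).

Answer: BIDS (highest first):
  #3: 4@101
  #4: 5@96
  #2: 2@95
ASKS (lowest first):
  #1: 1@102

Derivation:
After op 1 [order #1] limit_sell(price=102, qty=9): fills=none; bids=[-] asks=[#1:9@102]
After op 2 [order #2] limit_buy(price=95, qty=2): fills=none; bids=[#2:2@95] asks=[#1:9@102]
After op 3 [order #3] limit_buy(price=101, qty=4): fills=none; bids=[#3:4@101 #2:2@95] asks=[#1:9@102]
After op 4 [order #4] limit_buy(price=96, qty=5): fills=none; bids=[#3:4@101 #4:5@96 #2:2@95] asks=[#1:9@102]
After op 5 [order #5] market_buy(qty=8): fills=#5x#1:8@102; bids=[#3:4@101 #4:5@96 #2:2@95] asks=[#1:1@102]
After op 6 [order #6] limit_buy(price=101, qty=7): fills=none; bids=[#3:4@101 #6:7@101 #4:5@96 #2:2@95] asks=[#1:1@102]
After op 7 cancel(order #6): fills=none; bids=[#3:4@101 #4:5@96 #2:2@95] asks=[#1:1@102]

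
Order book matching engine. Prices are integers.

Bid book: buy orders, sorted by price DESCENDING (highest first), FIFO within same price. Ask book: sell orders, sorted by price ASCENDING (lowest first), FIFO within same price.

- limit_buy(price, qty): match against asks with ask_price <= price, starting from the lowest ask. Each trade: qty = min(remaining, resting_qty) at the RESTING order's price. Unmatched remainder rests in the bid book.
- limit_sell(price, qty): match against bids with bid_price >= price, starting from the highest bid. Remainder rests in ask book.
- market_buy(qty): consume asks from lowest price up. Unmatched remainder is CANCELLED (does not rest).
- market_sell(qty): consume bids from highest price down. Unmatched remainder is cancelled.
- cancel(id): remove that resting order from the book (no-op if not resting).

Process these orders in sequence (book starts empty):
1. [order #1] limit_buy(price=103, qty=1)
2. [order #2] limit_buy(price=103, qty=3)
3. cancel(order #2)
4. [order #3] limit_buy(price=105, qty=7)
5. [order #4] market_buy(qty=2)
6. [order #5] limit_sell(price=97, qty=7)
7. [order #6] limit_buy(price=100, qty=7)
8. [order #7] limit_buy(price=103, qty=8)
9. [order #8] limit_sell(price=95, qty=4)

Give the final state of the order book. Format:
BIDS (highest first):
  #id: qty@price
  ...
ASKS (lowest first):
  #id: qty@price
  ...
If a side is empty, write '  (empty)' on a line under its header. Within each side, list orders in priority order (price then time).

Answer: BIDS (highest first):
  #7: 5@103
  #6: 7@100
ASKS (lowest first):
  (empty)

Derivation:
After op 1 [order #1] limit_buy(price=103, qty=1): fills=none; bids=[#1:1@103] asks=[-]
After op 2 [order #2] limit_buy(price=103, qty=3): fills=none; bids=[#1:1@103 #2:3@103] asks=[-]
After op 3 cancel(order #2): fills=none; bids=[#1:1@103] asks=[-]
After op 4 [order #3] limit_buy(price=105, qty=7): fills=none; bids=[#3:7@105 #1:1@103] asks=[-]
After op 5 [order #4] market_buy(qty=2): fills=none; bids=[#3:7@105 #1:1@103] asks=[-]
After op 6 [order #5] limit_sell(price=97, qty=7): fills=#3x#5:7@105; bids=[#1:1@103] asks=[-]
After op 7 [order #6] limit_buy(price=100, qty=7): fills=none; bids=[#1:1@103 #6:7@100] asks=[-]
After op 8 [order #7] limit_buy(price=103, qty=8): fills=none; bids=[#1:1@103 #7:8@103 #6:7@100] asks=[-]
After op 9 [order #8] limit_sell(price=95, qty=4): fills=#1x#8:1@103 #7x#8:3@103; bids=[#7:5@103 #6:7@100] asks=[-]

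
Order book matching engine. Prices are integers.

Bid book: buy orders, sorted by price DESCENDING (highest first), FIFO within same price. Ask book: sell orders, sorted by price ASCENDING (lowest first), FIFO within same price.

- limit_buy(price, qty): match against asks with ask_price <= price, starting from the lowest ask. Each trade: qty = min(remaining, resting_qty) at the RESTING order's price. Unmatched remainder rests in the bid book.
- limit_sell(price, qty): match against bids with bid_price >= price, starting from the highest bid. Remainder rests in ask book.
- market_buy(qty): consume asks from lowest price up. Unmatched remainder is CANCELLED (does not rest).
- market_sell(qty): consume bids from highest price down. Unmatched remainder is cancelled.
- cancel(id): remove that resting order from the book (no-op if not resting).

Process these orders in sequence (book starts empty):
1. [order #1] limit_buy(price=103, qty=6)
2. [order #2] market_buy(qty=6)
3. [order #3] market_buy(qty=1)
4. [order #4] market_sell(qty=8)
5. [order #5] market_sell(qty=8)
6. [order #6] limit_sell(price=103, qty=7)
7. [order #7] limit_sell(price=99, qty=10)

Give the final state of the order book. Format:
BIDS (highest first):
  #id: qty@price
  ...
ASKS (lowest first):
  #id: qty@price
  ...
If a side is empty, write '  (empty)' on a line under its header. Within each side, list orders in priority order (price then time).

Answer: BIDS (highest first):
  (empty)
ASKS (lowest first):
  #7: 10@99
  #6: 7@103

Derivation:
After op 1 [order #1] limit_buy(price=103, qty=6): fills=none; bids=[#1:6@103] asks=[-]
After op 2 [order #2] market_buy(qty=6): fills=none; bids=[#1:6@103] asks=[-]
After op 3 [order #3] market_buy(qty=1): fills=none; bids=[#1:6@103] asks=[-]
After op 4 [order #4] market_sell(qty=8): fills=#1x#4:6@103; bids=[-] asks=[-]
After op 5 [order #5] market_sell(qty=8): fills=none; bids=[-] asks=[-]
After op 6 [order #6] limit_sell(price=103, qty=7): fills=none; bids=[-] asks=[#6:7@103]
After op 7 [order #7] limit_sell(price=99, qty=10): fills=none; bids=[-] asks=[#7:10@99 #6:7@103]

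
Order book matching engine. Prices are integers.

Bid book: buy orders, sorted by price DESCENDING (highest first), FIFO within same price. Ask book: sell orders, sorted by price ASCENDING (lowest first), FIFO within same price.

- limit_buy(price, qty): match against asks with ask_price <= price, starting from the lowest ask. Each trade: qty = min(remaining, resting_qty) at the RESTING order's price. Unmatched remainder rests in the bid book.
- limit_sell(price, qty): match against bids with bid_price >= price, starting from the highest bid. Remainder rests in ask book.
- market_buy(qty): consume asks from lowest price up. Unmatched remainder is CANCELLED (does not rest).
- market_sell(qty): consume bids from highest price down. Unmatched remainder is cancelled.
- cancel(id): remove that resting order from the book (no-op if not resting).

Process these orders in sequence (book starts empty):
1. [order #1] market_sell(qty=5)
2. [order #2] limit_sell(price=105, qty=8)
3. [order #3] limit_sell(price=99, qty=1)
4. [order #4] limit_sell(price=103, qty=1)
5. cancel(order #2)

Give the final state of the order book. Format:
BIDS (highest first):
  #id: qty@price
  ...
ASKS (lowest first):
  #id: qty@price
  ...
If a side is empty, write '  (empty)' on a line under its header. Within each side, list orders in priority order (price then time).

After op 1 [order #1] market_sell(qty=5): fills=none; bids=[-] asks=[-]
After op 2 [order #2] limit_sell(price=105, qty=8): fills=none; bids=[-] asks=[#2:8@105]
After op 3 [order #3] limit_sell(price=99, qty=1): fills=none; bids=[-] asks=[#3:1@99 #2:8@105]
After op 4 [order #4] limit_sell(price=103, qty=1): fills=none; bids=[-] asks=[#3:1@99 #4:1@103 #2:8@105]
After op 5 cancel(order #2): fills=none; bids=[-] asks=[#3:1@99 #4:1@103]

Answer: BIDS (highest first):
  (empty)
ASKS (lowest first):
  #3: 1@99
  #4: 1@103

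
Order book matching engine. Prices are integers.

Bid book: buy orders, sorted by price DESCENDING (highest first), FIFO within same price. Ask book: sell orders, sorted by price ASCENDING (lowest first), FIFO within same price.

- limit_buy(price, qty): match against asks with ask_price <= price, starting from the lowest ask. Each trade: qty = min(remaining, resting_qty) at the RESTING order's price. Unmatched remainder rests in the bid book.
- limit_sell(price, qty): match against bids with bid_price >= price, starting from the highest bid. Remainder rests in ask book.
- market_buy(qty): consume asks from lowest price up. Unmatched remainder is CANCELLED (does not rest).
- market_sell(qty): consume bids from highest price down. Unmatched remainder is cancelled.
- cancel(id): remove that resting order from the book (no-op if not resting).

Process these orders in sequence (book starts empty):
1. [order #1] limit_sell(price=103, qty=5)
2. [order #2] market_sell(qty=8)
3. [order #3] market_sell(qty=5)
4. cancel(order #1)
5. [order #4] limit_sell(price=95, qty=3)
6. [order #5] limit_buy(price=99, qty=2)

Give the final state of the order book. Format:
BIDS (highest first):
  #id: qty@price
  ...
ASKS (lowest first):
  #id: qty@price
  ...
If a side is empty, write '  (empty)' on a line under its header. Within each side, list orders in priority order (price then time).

After op 1 [order #1] limit_sell(price=103, qty=5): fills=none; bids=[-] asks=[#1:5@103]
After op 2 [order #2] market_sell(qty=8): fills=none; bids=[-] asks=[#1:5@103]
After op 3 [order #3] market_sell(qty=5): fills=none; bids=[-] asks=[#1:5@103]
After op 4 cancel(order #1): fills=none; bids=[-] asks=[-]
After op 5 [order #4] limit_sell(price=95, qty=3): fills=none; bids=[-] asks=[#4:3@95]
After op 6 [order #5] limit_buy(price=99, qty=2): fills=#5x#4:2@95; bids=[-] asks=[#4:1@95]

Answer: BIDS (highest first):
  (empty)
ASKS (lowest first):
  #4: 1@95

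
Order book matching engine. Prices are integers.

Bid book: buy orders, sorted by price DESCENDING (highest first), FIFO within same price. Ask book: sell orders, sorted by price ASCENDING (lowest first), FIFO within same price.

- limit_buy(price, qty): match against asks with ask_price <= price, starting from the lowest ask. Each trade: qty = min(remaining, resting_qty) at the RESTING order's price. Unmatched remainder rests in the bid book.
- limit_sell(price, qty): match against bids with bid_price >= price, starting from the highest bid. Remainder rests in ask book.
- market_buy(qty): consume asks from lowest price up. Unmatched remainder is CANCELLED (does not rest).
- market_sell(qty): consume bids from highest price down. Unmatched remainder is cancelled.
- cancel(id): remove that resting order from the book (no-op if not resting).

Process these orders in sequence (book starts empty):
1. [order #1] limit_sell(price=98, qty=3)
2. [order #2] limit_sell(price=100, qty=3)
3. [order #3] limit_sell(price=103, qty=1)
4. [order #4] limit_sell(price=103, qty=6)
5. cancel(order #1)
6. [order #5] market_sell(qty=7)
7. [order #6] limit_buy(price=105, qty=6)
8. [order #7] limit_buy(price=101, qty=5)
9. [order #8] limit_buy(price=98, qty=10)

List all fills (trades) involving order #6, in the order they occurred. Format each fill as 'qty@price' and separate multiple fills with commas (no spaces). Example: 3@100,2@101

Answer: 3@100,1@103,2@103

Derivation:
After op 1 [order #1] limit_sell(price=98, qty=3): fills=none; bids=[-] asks=[#1:3@98]
After op 2 [order #2] limit_sell(price=100, qty=3): fills=none; bids=[-] asks=[#1:3@98 #2:3@100]
After op 3 [order #3] limit_sell(price=103, qty=1): fills=none; bids=[-] asks=[#1:3@98 #2:3@100 #3:1@103]
After op 4 [order #4] limit_sell(price=103, qty=6): fills=none; bids=[-] asks=[#1:3@98 #2:3@100 #3:1@103 #4:6@103]
After op 5 cancel(order #1): fills=none; bids=[-] asks=[#2:3@100 #3:1@103 #4:6@103]
After op 6 [order #5] market_sell(qty=7): fills=none; bids=[-] asks=[#2:3@100 #3:1@103 #4:6@103]
After op 7 [order #6] limit_buy(price=105, qty=6): fills=#6x#2:3@100 #6x#3:1@103 #6x#4:2@103; bids=[-] asks=[#4:4@103]
After op 8 [order #7] limit_buy(price=101, qty=5): fills=none; bids=[#7:5@101] asks=[#4:4@103]
After op 9 [order #8] limit_buy(price=98, qty=10): fills=none; bids=[#7:5@101 #8:10@98] asks=[#4:4@103]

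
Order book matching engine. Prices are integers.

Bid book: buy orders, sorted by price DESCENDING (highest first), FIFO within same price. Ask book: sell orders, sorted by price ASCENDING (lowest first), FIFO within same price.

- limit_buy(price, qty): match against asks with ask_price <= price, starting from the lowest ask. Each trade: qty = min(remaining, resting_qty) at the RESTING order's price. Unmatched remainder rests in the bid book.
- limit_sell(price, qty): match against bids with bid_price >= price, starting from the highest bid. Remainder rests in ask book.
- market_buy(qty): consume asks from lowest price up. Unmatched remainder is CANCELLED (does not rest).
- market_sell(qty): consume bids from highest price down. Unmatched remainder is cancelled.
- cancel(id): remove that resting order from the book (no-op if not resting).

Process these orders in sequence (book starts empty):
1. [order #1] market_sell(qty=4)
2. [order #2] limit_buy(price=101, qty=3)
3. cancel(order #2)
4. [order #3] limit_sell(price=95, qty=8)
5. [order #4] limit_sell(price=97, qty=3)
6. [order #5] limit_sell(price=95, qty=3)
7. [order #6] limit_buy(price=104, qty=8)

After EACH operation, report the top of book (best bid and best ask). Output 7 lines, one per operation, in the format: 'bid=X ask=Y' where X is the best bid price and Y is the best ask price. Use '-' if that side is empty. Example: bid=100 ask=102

Answer: bid=- ask=-
bid=101 ask=-
bid=- ask=-
bid=- ask=95
bid=- ask=95
bid=- ask=95
bid=- ask=95

Derivation:
After op 1 [order #1] market_sell(qty=4): fills=none; bids=[-] asks=[-]
After op 2 [order #2] limit_buy(price=101, qty=3): fills=none; bids=[#2:3@101] asks=[-]
After op 3 cancel(order #2): fills=none; bids=[-] asks=[-]
After op 4 [order #3] limit_sell(price=95, qty=8): fills=none; bids=[-] asks=[#3:8@95]
After op 5 [order #4] limit_sell(price=97, qty=3): fills=none; bids=[-] asks=[#3:8@95 #4:3@97]
After op 6 [order #5] limit_sell(price=95, qty=3): fills=none; bids=[-] asks=[#3:8@95 #5:3@95 #4:3@97]
After op 7 [order #6] limit_buy(price=104, qty=8): fills=#6x#3:8@95; bids=[-] asks=[#5:3@95 #4:3@97]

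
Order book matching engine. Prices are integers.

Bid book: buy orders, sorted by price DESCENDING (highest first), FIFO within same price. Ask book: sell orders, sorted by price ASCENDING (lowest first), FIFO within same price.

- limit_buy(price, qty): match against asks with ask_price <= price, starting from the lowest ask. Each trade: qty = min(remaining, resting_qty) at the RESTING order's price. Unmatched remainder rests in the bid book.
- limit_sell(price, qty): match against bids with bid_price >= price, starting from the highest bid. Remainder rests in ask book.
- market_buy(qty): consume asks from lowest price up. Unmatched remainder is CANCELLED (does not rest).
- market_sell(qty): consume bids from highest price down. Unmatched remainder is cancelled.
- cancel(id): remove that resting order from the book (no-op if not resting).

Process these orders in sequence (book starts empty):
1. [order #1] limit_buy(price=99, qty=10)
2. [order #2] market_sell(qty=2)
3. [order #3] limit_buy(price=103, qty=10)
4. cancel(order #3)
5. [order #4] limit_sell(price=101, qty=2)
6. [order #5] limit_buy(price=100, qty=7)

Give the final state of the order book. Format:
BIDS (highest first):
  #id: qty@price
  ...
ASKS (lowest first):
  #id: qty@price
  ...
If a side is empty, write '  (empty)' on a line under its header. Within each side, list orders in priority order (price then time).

Answer: BIDS (highest first):
  #5: 7@100
  #1: 8@99
ASKS (lowest first):
  #4: 2@101

Derivation:
After op 1 [order #1] limit_buy(price=99, qty=10): fills=none; bids=[#1:10@99] asks=[-]
After op 2 [order #2] market_sell(qty=2): fills=#1x#2:2@99; bids=[#1:8@99] asks=[-]
After op 3 [order #3] limit_buy(price=103, qty=10): fills=none; bids=[#3:10@103 #1:8@99] asks=[-]
After op 4 cancel(order #3): fills=none; bids=[#1:8@99] asks=[-]
After op 5 [order #4] limit_sell(price=101, qty=2): fills=none; bids=[#1:8@99] asks=[#4:2@101]
After op 6 [order #5] limit_buy(price=100, qty=7): fills=none; bids=[#5:7@100 #1:8@99] asks=[#4:2@101]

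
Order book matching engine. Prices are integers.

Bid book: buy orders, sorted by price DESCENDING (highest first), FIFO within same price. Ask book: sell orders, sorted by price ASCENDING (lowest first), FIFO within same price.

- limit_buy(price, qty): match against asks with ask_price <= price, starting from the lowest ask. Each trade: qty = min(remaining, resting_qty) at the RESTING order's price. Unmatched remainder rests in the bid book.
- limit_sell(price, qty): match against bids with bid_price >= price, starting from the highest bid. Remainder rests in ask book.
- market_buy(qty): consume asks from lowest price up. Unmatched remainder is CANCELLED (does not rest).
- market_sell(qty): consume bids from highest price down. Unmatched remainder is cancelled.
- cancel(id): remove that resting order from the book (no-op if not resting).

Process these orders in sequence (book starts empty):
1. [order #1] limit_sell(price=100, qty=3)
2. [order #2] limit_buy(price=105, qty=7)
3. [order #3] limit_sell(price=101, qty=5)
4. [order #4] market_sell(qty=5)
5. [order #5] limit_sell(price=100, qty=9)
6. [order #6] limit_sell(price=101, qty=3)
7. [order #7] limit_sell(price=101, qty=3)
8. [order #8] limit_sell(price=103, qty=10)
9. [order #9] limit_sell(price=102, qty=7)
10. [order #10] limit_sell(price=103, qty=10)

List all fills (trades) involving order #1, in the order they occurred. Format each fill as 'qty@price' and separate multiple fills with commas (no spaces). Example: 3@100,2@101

Answer: 3@100

Derivation:
After op 1 [order #1] limit_sell(price=100, qty=3): fills=none; bids=[-] asks=[#1:3@100]
After op 2 [order #2] limit_buy(price=105, qty=7): fills=#2x#1:3@100; bids=[#2:4@105] asks=[-]
After op 3 [order #3] limit_sell(price=101, qty=5): fills=#2x#3:4@105; bids=[-] asks=[#3:1@101]
After op 4 [order #4] market_sell(qty=5): fills=none; bids=[-] asks=[#3:1@101]
After op 5 [order #5] limit_sell(price=100, qty=9): fills=none; bids=[-] asks=[#5:9@100 #3:1@101]
After op 6 [order #6] limit_sell(price=101, qty=3): fills=none; bids=[-] asks=[#5:9@100 #3:1@101 #6:3@101]
After op 7 [order #7] limit_sell(price=101, qty=3): fills=none; bids=[-] asks=[#5:9@100 #3:1@101 #6:3@101 #7:3@101]
After op 8 [order #8] limit_sell(price=103, qty=10): fills=none; bids=[-] asks=[#5:9@100 #3:1@101 #6:3@101 #7:3@101 #8:10@103]
After op 9 [order #9] limit_sell(price=102, qty=7): fills=none; bids=[-] asks=[#5:9@100 #3:1@101 #6:3@101 #7:3@101 #9:7@102 #8:10@103]
After op 10 [order #10] limit_sell(price=103, qty=10): fills=none; bids=[-] asks=[#5:9@100 #3:1@101 #6:3@101 #7:3@101 #9:7@102 #8:10@103 #10:10@103]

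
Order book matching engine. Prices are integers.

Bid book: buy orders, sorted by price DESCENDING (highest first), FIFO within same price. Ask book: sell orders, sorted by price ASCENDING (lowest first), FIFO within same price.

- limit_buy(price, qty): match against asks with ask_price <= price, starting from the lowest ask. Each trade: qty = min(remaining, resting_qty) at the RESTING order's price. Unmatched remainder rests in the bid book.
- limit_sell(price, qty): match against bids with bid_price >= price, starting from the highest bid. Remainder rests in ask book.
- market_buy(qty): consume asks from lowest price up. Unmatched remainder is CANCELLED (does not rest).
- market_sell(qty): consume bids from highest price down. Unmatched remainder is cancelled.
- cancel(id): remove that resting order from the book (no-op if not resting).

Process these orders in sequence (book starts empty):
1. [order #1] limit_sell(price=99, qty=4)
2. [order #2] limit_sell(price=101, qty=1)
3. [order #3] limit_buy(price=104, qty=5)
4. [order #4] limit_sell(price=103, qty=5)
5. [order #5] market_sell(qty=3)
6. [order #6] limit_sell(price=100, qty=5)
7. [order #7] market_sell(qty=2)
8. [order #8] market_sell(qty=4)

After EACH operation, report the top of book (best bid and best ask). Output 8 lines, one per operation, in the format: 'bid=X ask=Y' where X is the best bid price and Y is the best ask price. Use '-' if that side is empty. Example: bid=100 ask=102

After op 1 [order #1] limit_sell(price=99, qty=4): fills=none; bids=[-] asks=[#1:4@99]
After op 2 [order #2] limit_sell(price=101, qty=1): fills=none; bids=[-] asks=[#1:4@99 #2:1@101]
After op 3 [order #3] limit_buy(price=104, qty=5): fills=#3x#1:4@99 #3x#2:1@101; bids=[-] asks=[-]
After op 4 [order #4] limit_sell(price=103, qty=5): fills=none; bids=[-] asks=[#4:5@103]
After op 5 [order #5] market_sell(qty=3): fills=none; bids=[-] asks=[#4:5@103]
After op 6 [order #6] limit_sell(price=100, qty=5): fills=none; bids=[-] asks=[#6:5@100 #4:5@103]
After op 7 [order #7] market_sell(qty=2): fills=none; bids=[-] asks=[#6:5@100 #4:5@103]
After op 8 [order #8] market_sell(qty=4): fills=none; bids=[-] asks=[#6:5@100 #4:5@103]

Answer: bid=- ask=99
bid=- ask=99
bid=- ask=-
bid=- ask=103
bid=- ask=103
bid=- ask=100
bid=- ask=100
bid=- ask=100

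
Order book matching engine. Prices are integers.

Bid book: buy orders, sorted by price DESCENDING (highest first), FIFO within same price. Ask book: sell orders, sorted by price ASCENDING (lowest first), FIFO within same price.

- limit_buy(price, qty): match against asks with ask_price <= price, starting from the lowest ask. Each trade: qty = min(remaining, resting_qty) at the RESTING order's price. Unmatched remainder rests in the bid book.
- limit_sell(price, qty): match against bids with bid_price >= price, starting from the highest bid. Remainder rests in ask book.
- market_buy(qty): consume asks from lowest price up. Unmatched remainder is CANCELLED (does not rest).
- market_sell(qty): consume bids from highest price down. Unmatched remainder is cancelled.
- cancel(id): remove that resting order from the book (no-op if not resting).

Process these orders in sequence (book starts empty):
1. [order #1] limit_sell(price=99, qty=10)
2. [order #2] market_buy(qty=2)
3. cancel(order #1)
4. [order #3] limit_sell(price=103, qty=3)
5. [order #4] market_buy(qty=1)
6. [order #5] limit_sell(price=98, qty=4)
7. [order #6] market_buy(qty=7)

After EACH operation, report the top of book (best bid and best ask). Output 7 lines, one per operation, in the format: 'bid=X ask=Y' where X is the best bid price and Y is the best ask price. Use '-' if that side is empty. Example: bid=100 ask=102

After op 1 [order #1] limit_sell(price=99, qty=10): fills=none; bids=[-] asks=[#1:10@99]
After op 2 [order #2] market_buy(qty=2): fills=#2x#1:2@99; bids=[-] asks=[#1:8@99]
After op 3 cancel(order #1): fills=none; bids=[-] asks=[-]
After op 4 [order #3] limit_sell(price=103, qty=3): fills=none; bids=[-] asks=[#3:3@103]
After op 5 [order #4] market_buy(qty=1): fills=#4x#3:1@103; bids=[-] asks=[#3:2@103]
After op 6 [order #5] limit_sell(price=98, qty=4): fills=none; bids=[-] asks=[#5:4@98 #3:2@103]
After op 7 [order #6] market_buy(qty=7): fills=#6x#5:4@98 #6x#3:2@103; bids=[-] asks=[-]

Answer: bid=- ask=99
bid=- ask=99
bid=- ask=-
bid=- ask=103
bid=- ask=103
bid=- ask=98
bid=- ask=-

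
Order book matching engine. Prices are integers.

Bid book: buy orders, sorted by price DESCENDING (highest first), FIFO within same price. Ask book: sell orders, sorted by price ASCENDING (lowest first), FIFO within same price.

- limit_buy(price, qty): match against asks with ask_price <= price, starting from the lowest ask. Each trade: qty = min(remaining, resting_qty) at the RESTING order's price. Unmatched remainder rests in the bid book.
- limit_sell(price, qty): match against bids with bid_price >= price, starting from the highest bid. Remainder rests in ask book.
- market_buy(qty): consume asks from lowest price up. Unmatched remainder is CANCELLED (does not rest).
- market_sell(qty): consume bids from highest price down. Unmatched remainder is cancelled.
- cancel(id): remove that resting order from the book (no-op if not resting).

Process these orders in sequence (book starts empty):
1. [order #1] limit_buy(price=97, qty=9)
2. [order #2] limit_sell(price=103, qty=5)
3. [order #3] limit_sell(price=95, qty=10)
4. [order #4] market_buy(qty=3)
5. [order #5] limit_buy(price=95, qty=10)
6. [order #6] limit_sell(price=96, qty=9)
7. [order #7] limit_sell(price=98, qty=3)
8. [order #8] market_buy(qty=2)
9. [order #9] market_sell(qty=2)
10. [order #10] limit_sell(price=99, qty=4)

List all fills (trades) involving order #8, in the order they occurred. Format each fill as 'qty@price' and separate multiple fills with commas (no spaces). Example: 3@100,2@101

After op 1 [order #1] limit_buy(price=97, qty=9): fills=none; bids=[#1:9@97] asks=[-]
After op 2 [order #2] limit_sell(price=103, qty=5): fills=none; bids=[#1:9@97] asks=[#2:5@103]
After op 3 [order #3] limit_sell(price=95, qty=10): fills=#1x#3:9@97; bids=[-] asks=[#3:1@95 #2:5@103]
After op 4 [order #4] market_buy(qty=3): fills=#4x#3:1@95 #4x#2:2@103; bids=[-] asks=[#2:3@103]
After op 5 [order #5] limit_buy(price=95, qty=10): fills=none; bids=[#5:10@95] asks=[#2:3@103]
After op 6 [order #6] limit_sell(price=96, qty=9): fills=none; bids=[#5:10@95] asks=[#6:9@96 #2:3@103]
After op 7 [order #7] limit_sell(price=98, qty=3): fills=none; bids=[#5:10@95] asks=[#6:9@96 #7:3@98 #2:3@103]
After op 8 [order #8] market_buy(qty=2): fills=#8x#6:2@96; bids=[#5:10@95] asks=[#6:7@96 #7:3@98 #2:3@103]
After op 9 [order #9] market_sell(qty=2): fills=#5x#9:2@95; bids=[#5:8@95] asks=[#6:7@96 #7:3@98 #2:3@103]
After op 10 [order #10] limit_sell(price=99, qty=4): fills=none; bids=[#5:8@95] asks=[#6:7@96 #7:3@98 #10:4@99 #2:3@103]

Answer: 2@96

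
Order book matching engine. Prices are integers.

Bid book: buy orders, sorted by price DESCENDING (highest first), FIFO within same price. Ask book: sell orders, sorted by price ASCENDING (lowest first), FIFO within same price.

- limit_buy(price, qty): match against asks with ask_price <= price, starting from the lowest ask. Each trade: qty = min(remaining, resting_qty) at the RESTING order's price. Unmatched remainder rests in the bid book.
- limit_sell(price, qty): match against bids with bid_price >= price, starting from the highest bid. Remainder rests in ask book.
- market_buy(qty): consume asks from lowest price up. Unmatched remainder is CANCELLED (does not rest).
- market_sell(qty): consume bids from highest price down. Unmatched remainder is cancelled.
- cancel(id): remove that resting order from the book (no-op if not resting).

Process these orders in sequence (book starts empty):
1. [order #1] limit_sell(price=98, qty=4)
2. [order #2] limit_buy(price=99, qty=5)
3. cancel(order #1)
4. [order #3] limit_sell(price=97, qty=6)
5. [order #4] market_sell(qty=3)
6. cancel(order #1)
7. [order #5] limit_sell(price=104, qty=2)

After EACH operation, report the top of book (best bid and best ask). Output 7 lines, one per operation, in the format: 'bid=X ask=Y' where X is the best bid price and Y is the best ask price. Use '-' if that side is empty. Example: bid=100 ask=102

Answer: bid=- ask=98
bid=99 ask=-
bid=99 ask=-
bid=- ask=97
bid=- ask=97
bid=- ask=97
bid=- ask=97

Derivation:
After op 1 [order #1] limit_sell(price=98, qty=4): fills=none; bids=[-] asks=[#1:4@98]
After op 2 [order #2] limit_buy(price=99, qty=5): fills=#2x#1:4@98; bids=[#2:1@99] asks=[-]
After op 3 cancel(order #1): fills=none; bids=[#2:1@99] asks=[-]
After op 4 [order #3] limit_sell(price=97, qty=6): fills=#2x#3:1@99; bids=[-] asks=[#3:5@97]
After op 5 [order #4] market_sell(qty=3): fills=none; bids=[-] asks=[#3:5@97]
After op 6 cancel(order #1): fills=none; bids=[-] asks=[#3:5@97]
After op 7 [order #5] limit_sell(price=104, qty=2): fills=none; bids=[-] asks=[#3:5@97 #5:2@104]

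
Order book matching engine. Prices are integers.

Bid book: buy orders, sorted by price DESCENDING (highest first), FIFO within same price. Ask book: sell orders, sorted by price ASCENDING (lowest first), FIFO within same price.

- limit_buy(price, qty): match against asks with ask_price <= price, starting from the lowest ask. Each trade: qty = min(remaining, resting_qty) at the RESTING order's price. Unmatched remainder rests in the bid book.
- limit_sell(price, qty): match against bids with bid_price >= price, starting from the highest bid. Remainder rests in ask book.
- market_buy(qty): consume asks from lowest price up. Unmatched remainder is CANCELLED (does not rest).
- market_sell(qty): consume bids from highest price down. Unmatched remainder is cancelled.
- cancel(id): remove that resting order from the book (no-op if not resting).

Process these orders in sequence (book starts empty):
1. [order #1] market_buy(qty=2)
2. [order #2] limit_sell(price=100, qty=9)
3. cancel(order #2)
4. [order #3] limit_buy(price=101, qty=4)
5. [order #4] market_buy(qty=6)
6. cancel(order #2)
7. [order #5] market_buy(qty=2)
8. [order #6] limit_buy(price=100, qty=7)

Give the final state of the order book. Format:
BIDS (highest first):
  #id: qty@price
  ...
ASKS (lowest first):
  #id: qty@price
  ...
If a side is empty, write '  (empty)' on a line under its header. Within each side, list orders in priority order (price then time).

After op 1 [order #1] market_buy(qty=2): fills=none; bids=[-] asks=[-]
After op 2 [order #2] limit_sell(price=100, qty=9): fills=none; bids=[-] asks=[#2:9@100]
After op 3 cancel(order #2): fills=none; bids=[-] asks=[-]
After op 4 [order #3] limit_buy(price=101, qty=4): fills=none; bids=[#3:4@101] asks=[-]
After op 5 [order #4] market_buy(qty=6): fills=none; bids=[#3:4@101] asks=[-]
After op 6 cancel(order #2): fills=none; bids=[#3:4@101] asks=[-]
After op 7 [order #5] market_buy(qty=2): fills=none; bids=[#3:4@101] asks=[-]
After op 8 [order #6] limit_buy(price=100, qty=7): fills=none; bids=[#3:4@101 #6:7@100] asks=[-]

Answer: BIDS (highest first):
  #3: 4@101
  #6: 7@100
ASKS (lowest first):
  (empty)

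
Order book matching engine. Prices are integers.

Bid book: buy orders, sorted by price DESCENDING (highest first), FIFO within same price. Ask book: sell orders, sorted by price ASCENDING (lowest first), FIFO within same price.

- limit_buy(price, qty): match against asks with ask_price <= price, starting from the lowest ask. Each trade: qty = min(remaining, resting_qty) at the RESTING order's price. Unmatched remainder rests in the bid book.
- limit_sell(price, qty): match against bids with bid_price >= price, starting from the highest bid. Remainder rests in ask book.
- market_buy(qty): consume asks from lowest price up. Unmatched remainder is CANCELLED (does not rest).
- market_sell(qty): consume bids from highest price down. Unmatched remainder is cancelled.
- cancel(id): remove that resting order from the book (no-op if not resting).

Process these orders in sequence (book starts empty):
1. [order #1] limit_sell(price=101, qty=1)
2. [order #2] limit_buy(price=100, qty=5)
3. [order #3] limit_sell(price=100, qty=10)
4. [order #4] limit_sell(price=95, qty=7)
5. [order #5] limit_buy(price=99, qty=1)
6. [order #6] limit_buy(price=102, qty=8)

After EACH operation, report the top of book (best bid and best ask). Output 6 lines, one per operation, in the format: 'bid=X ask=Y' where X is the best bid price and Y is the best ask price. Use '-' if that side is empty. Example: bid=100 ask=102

Answer: bid=- ask=101
bid=100 ask=101
bid=- ask=100
bid=- ask=95
bid=- ask=95
bid=- ask=100

Derivation:
After op 1 [order #1] limit_sell(price=101, qty=1): fills=none; bids=[-] asks=[#1:1@101]
After op 2 [order #2] limit_buy(price=100, qty=5): fills=none; bids=[#2:5@100] asks=[#1:1@101]
After op 3 [order #3] limit_sell(price=100, qty=10): fills=#2x#3:5@100; bids=[-] asks=[#3:5@100 #1:1@101]
After op 4 [order #4] limit_sell(price=95, qty=7): fills=none; bids=[-] asks=[#4:7@95 #3:5@100 #1:1@101]
After op 5 [order #5] limit_buy(price=99, qty=1): fills=#5x#4:1@95; bids=[-] asks=[#4:6@95 #3:5@100 #1:1@101]
After op 6 [order #6] limit_buy(price=102, qty=8): fills=#6x#4:6@95 #6x#3:2@100; bids=[-] asks=[#3:3@100 #1:1@101]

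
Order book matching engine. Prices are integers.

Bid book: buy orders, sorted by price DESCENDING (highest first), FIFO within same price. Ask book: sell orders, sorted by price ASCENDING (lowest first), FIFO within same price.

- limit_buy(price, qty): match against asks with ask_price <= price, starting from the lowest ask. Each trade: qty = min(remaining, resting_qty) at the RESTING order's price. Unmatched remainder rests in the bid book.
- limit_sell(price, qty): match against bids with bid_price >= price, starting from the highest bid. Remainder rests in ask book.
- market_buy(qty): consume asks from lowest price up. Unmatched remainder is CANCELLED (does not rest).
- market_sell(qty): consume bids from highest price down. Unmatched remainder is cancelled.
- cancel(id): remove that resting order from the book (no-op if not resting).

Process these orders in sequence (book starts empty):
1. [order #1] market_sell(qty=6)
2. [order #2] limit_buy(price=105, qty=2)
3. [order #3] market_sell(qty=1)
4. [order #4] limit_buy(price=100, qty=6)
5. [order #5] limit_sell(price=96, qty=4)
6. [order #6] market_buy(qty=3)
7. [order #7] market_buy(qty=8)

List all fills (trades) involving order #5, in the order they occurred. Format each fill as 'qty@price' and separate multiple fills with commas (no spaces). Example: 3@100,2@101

Answer: 1@105,3@100

Derivation:
After op 1 [order #1] market_sell(qty=6): fills=none; bids=[-] asks=[-]
After op 2 [order #2] limit_buy(price=105, qty=2): fills=none; bids=[#2:2@105] asks=[-]
After op 3 [order #3] market_sell(qty=1): fills=#2x#3:1@105; bids=[#2:1@105] asks=[-]
After op 4 [order #4] limit_buy(price=100, qty=6): fills=none; bids=[#2:1@105 #4:6@100] asks=[-]
After op 5 [order #5] limit_sell(price=96, qty=4): fills=#2x#5:1@105 #4x#5:3@100; bids=[#4:3@100] asks=[-]
After op 6 [order #6] market_buy(qty=3): fills=none; bids=[#4:3@100] asks=[-]
After op 7 [order #7] market_buy(qty=8): fills=none; bids=[#4:3@100] asks=[-]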